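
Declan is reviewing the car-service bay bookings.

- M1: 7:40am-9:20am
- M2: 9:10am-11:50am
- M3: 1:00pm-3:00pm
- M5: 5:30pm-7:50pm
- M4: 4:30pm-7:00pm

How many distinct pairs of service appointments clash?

Two intervals overlap when each starts before the other ends.
Sorted by start: M1, M2, M3, M4, M5.
M2 starts before M1 ends → M1 and M2 overlap.
M3 starts after M1 ends, so M1 has no further overlaps.
M3 starts after M2 ends, so M2 has no further overlaps.
M4 starts after M3 ends, so M3 has no further overlaps.
M5 starts before M4 ends → M4 and M5 overlap.
Overlapping pairs: M1 & M2, M4 & M5 — 2 in total.

2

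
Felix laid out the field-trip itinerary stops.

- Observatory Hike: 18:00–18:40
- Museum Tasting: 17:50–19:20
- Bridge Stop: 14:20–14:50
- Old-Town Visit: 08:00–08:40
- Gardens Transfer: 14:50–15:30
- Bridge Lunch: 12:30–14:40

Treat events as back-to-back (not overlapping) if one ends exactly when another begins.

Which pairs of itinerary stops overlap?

Check each pair: they overlap iff neither finishes before the other starts.
Sorted by start: Old-Town Visit, Bridge Lunch, Bridge Stop, Gardens Transfer, Museum Tasting, Observatory Hike.
Bridge Lunch starts after Old-Town Visit ends — done with Old-Town Visit.
Bridge Stop starts before Bridge Lunch ends → Bridge Lunch and Bridge Stop overlap.
Gardens Transfer starts after Bridge Lunch ends — done with Bridge Lunch.
Gardens Transfer starts exactly when Bridge Stop ends (back-to-back, no overlap) — done with Bridge Stop.
Museum Tasting starts after Gardens Transfer ends — done with Gardens Transfer.
Observatory Hike starts before Museum Tasting ends → Museum Tasting and Observatory Hike overlap.

Bridge Lunch & Bridge Stop, Museum Tasting & Observatory Hike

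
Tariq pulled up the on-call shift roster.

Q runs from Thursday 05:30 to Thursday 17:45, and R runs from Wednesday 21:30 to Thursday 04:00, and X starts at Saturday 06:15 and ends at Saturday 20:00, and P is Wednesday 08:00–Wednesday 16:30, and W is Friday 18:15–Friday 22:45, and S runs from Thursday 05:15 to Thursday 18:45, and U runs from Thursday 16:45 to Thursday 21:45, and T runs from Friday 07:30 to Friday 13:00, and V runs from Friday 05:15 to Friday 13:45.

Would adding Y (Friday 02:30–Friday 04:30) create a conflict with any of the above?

No — it doesn't clash with anything

P: ends Wednesday 16:30 at or before Y starts Friday 02:30 → clear.
R: ends Thursday 04:00 at or before Y starts Friday 02:30 → clear.
S: ends Thursday 18:45 at or before Y starts Friday 02:30 → clear.
Q: ends Thursday 17:45 at or before Y starts Friday 02:30 → clear.
U: ends Thursday 21:45 at or before Y starts Friday 02:30 → clear.
V: starts Friday 05:15 at or after Y ends Friday 04:30 → clear.
T: starts Friday 07:30 at or after Y ends Friday 04:30 → clear.
W: starts Friday 18:15 at or after Y ends Friday 04:30 → clear.
X: starts Saturday 06:15 at or after Y ends Friday 04:30 → clear.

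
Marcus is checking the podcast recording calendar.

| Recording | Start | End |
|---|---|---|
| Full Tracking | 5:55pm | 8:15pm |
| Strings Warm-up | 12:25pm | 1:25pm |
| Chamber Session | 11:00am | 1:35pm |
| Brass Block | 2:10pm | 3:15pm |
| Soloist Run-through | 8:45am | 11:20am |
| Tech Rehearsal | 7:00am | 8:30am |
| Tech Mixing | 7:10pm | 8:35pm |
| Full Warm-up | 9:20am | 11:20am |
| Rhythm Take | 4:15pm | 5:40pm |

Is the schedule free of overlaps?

No

Sorted by start: Tech Rehearsal, Soloist Run-through, Full Warm-up, Chamber Session, Strings Warm-up, Brass Block, Rhythm Take, Full Tracking, Tech Mixing.
Soloist Run-through starts after Tech Rehearsal ends; Tech Rehearsal is clear from here.
Full Warm-up starts before Soloist Run-through ends → Soloist Run-through and Full Warm-up overlap.
That's a conflict, so the schedule is not conflict-free.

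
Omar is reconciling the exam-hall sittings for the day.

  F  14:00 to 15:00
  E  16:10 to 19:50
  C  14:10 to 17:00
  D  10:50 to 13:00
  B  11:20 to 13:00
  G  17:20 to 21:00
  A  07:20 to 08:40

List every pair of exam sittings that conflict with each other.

B & D, C & E, C & F, E & G

Check each pair: they overlap iff neither finishes before the other starts.
Sorted by start: A, D, B, F, C, E, G.
D starts after A ends — done with A.
B starts before D ends → D and B overlap.
F starts after D ends — done with D.
F starts after B ends — done with B.
C starts before F ends → F and C overlap.
E starts after F ends — done with F.
E starts before C ends → C and E overlap.
G starts after C ends.
G starts before E ends → E and G overlap.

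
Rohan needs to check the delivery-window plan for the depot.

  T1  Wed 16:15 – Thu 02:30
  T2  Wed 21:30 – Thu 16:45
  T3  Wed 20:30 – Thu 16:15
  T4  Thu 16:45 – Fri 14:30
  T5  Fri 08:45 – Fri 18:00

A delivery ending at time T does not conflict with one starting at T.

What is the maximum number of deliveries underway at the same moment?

Walk through starts and ends in time order (an end at T is processed before a start at T):
Wed 16:15 start T1 → 1
Wed 20:30 start T3 → 2
Wed 21:30 start T2 → 3
Thu 02:30 end T1 → 2
Thu 16:15 end T3 → 1
Thu 16:45 end T2 → 0
Thu 16:45 start T4 → 1
Fri 08:45 start T5 → 2
Fri 14:30 end T4 → 1
Fri 18:00 end T5 → 0
Peak is 3, at Wed 21:30 (T1, T2, T3).

3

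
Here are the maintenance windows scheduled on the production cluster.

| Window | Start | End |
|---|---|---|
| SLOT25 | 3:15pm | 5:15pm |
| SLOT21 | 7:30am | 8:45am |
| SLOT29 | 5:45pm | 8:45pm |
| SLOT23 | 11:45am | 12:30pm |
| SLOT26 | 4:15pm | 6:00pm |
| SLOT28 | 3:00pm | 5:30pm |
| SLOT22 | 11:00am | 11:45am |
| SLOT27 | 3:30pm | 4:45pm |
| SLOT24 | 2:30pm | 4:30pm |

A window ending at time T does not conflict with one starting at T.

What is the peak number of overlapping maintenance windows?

5

Sweep the timeline, counting +1 at each start and −1 at each end (ends before starts at a tie):
7:30am start SLOT21 → 1
8:45am end SLOT21 → 0
11:00am start SLOT22 → 1
11:45am end SLOT22 → 0
11:45am start SLOT23 → 1
12:30pm end SLOT23 → 0
2:30pm start SLOT24 → 1
3:00pm start SLOT28 → 2
3:15pm start SLOT25 → 3
3:30pm start SLOT27 → 4
4:15pm start SLOT26 → 5
4:30pm end SLOT24 → 4
4:45pm end SLOT27 → 3
5:15pm end SLOT25 → 2
5:30pm end SLOT28 → 1
5:45pm start SLOT29 → 2
6:00pm end SLOT26 → 1
8:45pm end SLOT29 → 0
Peak is 5, at 4:15pm (SLOT24, SLOT25, SLOT26, SLOT27, SLOT28).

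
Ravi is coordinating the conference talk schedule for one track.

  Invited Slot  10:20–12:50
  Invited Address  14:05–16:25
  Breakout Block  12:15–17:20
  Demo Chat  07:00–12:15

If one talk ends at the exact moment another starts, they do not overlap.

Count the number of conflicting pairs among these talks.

3

Check each pair: they overlap iff neither finishes before the other starts.
Sorted by start: Demo Chat, Invited Slot, Breakout Block, Invited Address.
Invited Slot starts before Demo Chat ends → Demo Chat and Invited Slot overlap.
Breakout Block starts exactly when Demo Chat ends (back-to-back, no overlap), so Demo Chat has no further overlaps.
Breakout Block starts before Invited Slot ends → Invited Slot and Breakout Block overlap.
Invited Address starts after Invited Slot ends.
Invited Address starts before Breakout Block ends → Breakout Block and Invited Address overlap.
Overlapping pairs: Breakout Block & Invited Address, Breakout Block & Invited Slot, Demo Chat & Invited Slot — 3 in total.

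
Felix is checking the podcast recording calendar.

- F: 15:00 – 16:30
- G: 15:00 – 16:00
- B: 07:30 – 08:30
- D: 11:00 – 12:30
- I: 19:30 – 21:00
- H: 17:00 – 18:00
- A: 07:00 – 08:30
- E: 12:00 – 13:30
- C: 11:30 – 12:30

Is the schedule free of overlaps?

No

Sorted by start: A, B, D, C, E, F, G, H, I.
B starts before A ends → A and B overlap.
That's a conflict, so the schedule is not conflict-free.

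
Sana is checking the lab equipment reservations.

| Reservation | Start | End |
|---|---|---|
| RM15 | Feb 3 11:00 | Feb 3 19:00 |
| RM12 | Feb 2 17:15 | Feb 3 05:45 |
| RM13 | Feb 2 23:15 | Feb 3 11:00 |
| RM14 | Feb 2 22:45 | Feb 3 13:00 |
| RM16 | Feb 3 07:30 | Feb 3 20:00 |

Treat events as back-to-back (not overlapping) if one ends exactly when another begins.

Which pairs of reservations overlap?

RM12 & RM13, RM12 & RM14, RM13 & RM14, RM13 & RM16, RM14 & RM15, RM14 & RM16, RM15 & RM16

Sorted by start: RM12, RM14, RM13, RM16, RM15.
RM14 starts before RM12 ends → RM12 and RM14 overlap.
RM13 starts before RM12 ends → RM12 and RM13 overlap.
RM16 starts after RM12 ends, so nothing later overlaps RM12 either.
RM13 starts before RM14 ends → RM14 and RM13 overlap.
RM16 starts before RM14 ends → RM14 and RM16 overlap.
RM15 starts before RM14 ends → RM14 and RM15 overlap.
RM16 starts before RM13 ends → RM13 and RM16 overlap.
RM15 starts exactly when RM13 ends (back-to-back, no overlap).
RM15 starts before RM16 ends → RM16 and RM15 overlap.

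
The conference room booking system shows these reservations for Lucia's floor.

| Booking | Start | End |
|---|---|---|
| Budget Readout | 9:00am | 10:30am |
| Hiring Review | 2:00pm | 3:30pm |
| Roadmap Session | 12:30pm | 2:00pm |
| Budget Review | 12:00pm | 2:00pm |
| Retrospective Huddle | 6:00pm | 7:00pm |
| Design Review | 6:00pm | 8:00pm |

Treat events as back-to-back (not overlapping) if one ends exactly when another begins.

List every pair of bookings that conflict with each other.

Budget Review & Roadmap Session, Design Review & Retrospective Huddle

Two intervals overlap when each starts before the other ends.
Sorted by start: Budget Readout, Budget Review, Roadmap Session, Hiring Review, Retrospective Huddle, Design Review.
Budget Review starts after Budget Readout ends — done with Budget Readout.
Roadmap Session starts before Budget Review ends → Budget Review and Roadmap Session overlap.
Hiring Review starts exactly when Budget Review ends (back-to-back, no overlap) — done with Budget Review.
Hiring Review starts exactly when Roadmap Session ends (back-to-back, no overlap) — done with Roadmap Session.
Retrospective Huddle starts after Hiring Review ends — done with Hiring Review.
Design Review starts before Retrospective Huddle ends → Retrospective Huddle and Design Review overlap.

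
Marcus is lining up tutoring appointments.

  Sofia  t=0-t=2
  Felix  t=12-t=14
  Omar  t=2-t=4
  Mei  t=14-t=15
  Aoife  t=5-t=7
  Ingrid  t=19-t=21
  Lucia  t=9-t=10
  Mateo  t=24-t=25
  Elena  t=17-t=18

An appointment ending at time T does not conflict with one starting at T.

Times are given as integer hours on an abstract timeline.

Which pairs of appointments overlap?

no conflicts

Sorted by start: Sofia, Omar, Aoife, Lucia, Felix, Mei, Elena, Ingrid, Mateo.
Omar starts exactly when Sofia ends (back-to-back, no overlap); Sofia is clear from here.
Aoife starts after Omar ends; Omar is clear from here.
Lucia starts after Aoife ends; Aoife is clear from here.
Felix starts after Lucia ends; Lucia is clear from here.
Mei starts exactly when Felix ends (back-to-back, no overlap); Felix is clear from here.
Elena starts after Mei ends; Mei is clear from here.
Ingrid starts after Elena ends; Elena is clear from here.
Mateo starts after Ingrid ends.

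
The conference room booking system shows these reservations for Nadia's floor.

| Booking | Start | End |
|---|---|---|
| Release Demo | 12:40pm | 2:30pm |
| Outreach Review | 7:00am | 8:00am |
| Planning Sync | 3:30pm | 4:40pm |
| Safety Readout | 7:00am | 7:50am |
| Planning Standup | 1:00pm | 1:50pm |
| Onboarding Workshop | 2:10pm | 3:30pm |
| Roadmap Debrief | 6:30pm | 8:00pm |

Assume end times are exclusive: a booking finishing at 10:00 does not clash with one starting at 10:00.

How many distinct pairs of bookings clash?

3

Check each pair: they overlap iff neither finishes before the other starts.
Sorted by start: Safety Readout, Outreach Review, Release Demo, Planning Standup, Onboarding Workshop, Planning Sync, Roadmap Debrief.
Outreach Review starts before Safety Readout ends → Safety Readout and Outreach Review overlap.
Release Demo starts after Safety Readout ends — done with Safety Readout.
Release Demo starts after Outreach Review ends — done with Outreach Review.
Planning Standup starts before Release Demo ends → Release Demo and Planning Standup overlap.
Onboarding Workshop starts before Release Demo ends → Release Demo and Onboarding Workshop overlap.
Planning Sync starts after Release Demo ends — done with Release Demo.
Onboarding Workshop starts after Planning Standup ends — done with Planning Standup.
Planning Sync starts exactly when Onboarding Workshop ends (back-to-back, no overlap) — done with Onboarding Workshop.
Roadmap Debrief starts after Planning Sync ends.
Overlapping pairs: Onboarding Workshop & Release Demo, Outreach Review & Safety Readout, Planning Standup & Release Demo — 3 in total.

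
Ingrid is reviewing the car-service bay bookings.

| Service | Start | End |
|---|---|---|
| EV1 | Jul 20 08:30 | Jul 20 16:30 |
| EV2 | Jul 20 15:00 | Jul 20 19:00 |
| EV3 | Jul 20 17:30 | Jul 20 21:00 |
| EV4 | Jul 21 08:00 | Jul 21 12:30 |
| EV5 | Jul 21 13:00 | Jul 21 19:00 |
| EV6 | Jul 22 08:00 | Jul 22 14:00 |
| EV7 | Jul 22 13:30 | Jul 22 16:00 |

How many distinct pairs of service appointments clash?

3

Sorted by start: EV1, EV2, EV3, EV4, EV5, EV6, EV7.
EV2 starts before EV1 ends → EV1 and EV2 overlap.
EV3 starts after EV1 ends — done with EV1.
EV3 starts before EV2 ends → EV2 and EV3 overlap.
EV4 starts after EV2 ends — done with EV2.
EV4 starts after EV3 ends — done with EV3.
EV5 starts after EV4 ends — done with EV4.
EV6 starts after EV5 ends — done with EV5.
EV7 starts before EV6 ends → EV6 and EV7 overlap.
Overlapping pairs: EV1 & EV2, EV2 & EV3, EV6 & EV7 — 3 in total.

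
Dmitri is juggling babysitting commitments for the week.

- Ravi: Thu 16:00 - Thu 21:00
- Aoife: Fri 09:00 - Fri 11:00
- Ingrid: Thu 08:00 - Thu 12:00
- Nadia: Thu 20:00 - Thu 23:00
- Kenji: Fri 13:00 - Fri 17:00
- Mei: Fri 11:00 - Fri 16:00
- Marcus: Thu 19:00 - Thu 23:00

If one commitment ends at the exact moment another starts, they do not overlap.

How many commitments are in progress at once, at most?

3

Sweep the timeline, counting +1 at each start and −1 at each end (ends before starts at a tie):
Thu 08:00 start Ingrid → 1
Thu 12:00 end Ingrid → 0
Thu 16:00 start Ravi → 1
Thu 19:00 start Marcus → 2
Thu 20:00 start Nadia → 3
Thu 21:00 end Ravi → 2
Thu 23:00 end Marcus → 1
Thu 23:00 end Nadia → 0
Fri 09:00 start Aoife → 1
Fri 11:00 end Aoife → 0
Fri 11:00 start Mei → 1
Fri 13:00 start Kenji → 2
Fri 16:00 end Mei → 1
Fri 17:00 end Kenji → 0
Peak is 3, at Thu 20:00 (Marcus, Nadia, Ravi).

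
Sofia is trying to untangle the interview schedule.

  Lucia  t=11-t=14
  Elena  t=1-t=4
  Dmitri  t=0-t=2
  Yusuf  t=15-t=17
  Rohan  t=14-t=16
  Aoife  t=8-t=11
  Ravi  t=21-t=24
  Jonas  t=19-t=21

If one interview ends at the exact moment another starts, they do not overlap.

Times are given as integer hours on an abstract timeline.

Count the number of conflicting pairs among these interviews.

Two intervals overlap when each starts before the other ends.
Sorted by start: Dmitri, Elena, Aoife, Lucia, Rohan, Yusuf, Jonas, Ravi.
Elena starts before Dmitri ends → Dmitri and Elena overlap.
Aoife starts after Dmitri ends — done with Dmitri.
Aoife starts after Elena ends — done with Elena.
Lucia starts exactly when Aoife ends (back-to-back, no overlap) — done with Aoife.
Rohan starts exactly when Lucia ends (back-to-back, no overlap) — done with Lucia.
Yusuf starts before Rohan ends → Rohan and Yusuf overlap.
Jonas starts after Rohan ends — done with Rohan.
Jonas starts after Yusuf ends — done with Yusuf.
Ravi starts exactly when Jonas ends (back-to-back, no overlap).
Overlapping pairs: Dmitri & Elena, Rohan & Yusuf — 2 in total.

2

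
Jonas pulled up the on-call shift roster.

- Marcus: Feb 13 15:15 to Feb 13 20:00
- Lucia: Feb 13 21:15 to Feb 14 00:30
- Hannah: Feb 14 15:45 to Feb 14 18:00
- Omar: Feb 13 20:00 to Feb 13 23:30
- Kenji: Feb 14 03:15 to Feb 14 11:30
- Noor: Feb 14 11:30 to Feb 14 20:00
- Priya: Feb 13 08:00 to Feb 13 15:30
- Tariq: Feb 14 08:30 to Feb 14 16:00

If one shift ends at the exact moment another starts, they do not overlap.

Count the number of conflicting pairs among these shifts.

Sorted by start: Priya, Marcus, Omar, Lucia, Kenji, Tariq, Noor, Hannah.
Marcus starts before Priya ends → Priya and Marcus overlap.
Omar starts after Priya ends, so nothing later overlaps Priya either.
Omar starts exactly when Marcus ends (back-to-back, no overlap), so nothing later overlaps Marcus either.
Lucia starts before Omar ends → Omar and Lucia overlap.
Kenji starts after Omar ends, so nothing later overlaps Omar either.
Kenji starts after Lucia ends, so nothing later overlaps Lucia either.
Tariq starts before Kenji ends → Kenji and Tariq overlap.
Noor starts exactly when Kenji ends (back-to-back, no overlap), so nothing later overlaps Kenji either.
Noor starts before Tariq ends → Tariq and Noor overlap.
Hannah starts before Tariq ends → Tariq and Hannah overlap.
Hannah starts before Noor ends → Noor and Hannah overlap.
Overlapping pairs: Hannah & Noor, Hannah & Tariq, Kenji & Tariq, Lucia & Omar, Marcus & Priya, Noor & Tariq — 6 in total.

6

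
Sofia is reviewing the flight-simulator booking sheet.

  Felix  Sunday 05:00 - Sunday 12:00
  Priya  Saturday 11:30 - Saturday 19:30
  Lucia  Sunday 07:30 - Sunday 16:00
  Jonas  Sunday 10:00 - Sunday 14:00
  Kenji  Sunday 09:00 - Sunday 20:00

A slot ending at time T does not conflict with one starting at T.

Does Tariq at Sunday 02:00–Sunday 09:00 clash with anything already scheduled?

Yes — it overlaps Felix, Lucia

Priya: ends Saturday 19:30 at or before Tariq starts Sunday 02:00 → clear.
Felix: starts Sunday 05:00 before Tariq ends Sunday 09:00, and ends Sunday 12:00 after Tariq starts Sunday 02:00 → overlap.
Lucia: starts Sunday 07:30 before Tariq ends Sunday 09:00, and ends Sunday 16:00 after Tariq starts Sunday 02:00 → overlap.
Kenji: starts Sunday 09:00 at or after Tariq ends Sunday 09:00 → clear.
Jonas: starts Sunday 10:00 at or after Tariq ends Sunday 09:00 → clear.
Tariq overlaps Felix, Lucia.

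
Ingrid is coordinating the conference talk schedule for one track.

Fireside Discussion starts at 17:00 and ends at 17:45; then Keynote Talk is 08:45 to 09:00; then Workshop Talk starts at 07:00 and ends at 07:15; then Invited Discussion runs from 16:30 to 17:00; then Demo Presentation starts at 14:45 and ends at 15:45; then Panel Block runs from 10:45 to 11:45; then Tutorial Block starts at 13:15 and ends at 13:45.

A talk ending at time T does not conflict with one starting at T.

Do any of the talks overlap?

Check each pair: they overlap iff neither finishes before the other starts.
Sorted by start: Workshop Talk, Keynote Talk, Panel Block, Tutorial Block, Demo Presentation, Invited Discussion, Fireside Discussion.
Keynote Talk starts after Workshop Talk ends; Workshop Talk is clear from here.
Panel Block starts after Keynote Talk ends; Keynote Talk is clear from here.
Tutorial Block starts after Panel Block ends; Panel Block is clear from here.
Demo Presentation starts after Tutorial Block ends; Tutorial Block is clear from here.
Invited Discussion starts after Demo Presentation ends; Demo Presentation is clear from here.
Fireside Discussion starts exactly when Invited Discussion ends (back-to-back, no overlap).
Every pair is clear; the schedule has no overlaps.

No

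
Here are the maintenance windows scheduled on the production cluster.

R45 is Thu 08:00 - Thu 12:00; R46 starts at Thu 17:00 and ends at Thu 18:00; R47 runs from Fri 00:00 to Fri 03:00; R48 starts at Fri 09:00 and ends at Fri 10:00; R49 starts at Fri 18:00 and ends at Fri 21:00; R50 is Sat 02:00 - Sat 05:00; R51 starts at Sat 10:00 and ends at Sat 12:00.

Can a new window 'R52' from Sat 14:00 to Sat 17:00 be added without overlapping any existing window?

Yes — the slot is free

R45: ends Thu 12:00 at or before R52 starts Sat 14:00 → clear.
R46: ends Thu 18:00 at or before R52 starts Sat 14:00 → clear.
R47: ends Fri 03:00 at or before R52 starts Sat 14:00 → clear.
R48: ends Fri 10:00 at or before R52 starts Sat 14:00 → clear.
R49: ends Fri 21:00 at or before R52 starts Sat 14:00 → clear.
R50: ends Sat 05:00 at or before R52 starts Sat 14:00 → clear.
R51: ends Sat 12:00 at or before R52 starts Sat 14:00 → clear.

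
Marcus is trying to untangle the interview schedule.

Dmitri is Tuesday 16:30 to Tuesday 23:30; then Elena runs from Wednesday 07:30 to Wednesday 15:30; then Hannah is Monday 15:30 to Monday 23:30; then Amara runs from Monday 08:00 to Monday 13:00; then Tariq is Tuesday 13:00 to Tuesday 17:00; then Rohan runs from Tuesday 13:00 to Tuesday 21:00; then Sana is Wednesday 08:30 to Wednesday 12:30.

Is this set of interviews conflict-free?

No

Sorted by start: Amara, Hannah, Rohan, Tariq, Dmitri, Elena, Sana.
Hannah starts after Amara ends, so nothing later overlaps Amara either.
Rohan starts after Hannah ends, so nothing later overlaps Hannah either.
Tariq starts before Rohan ends → Rohan and Tariq overlap.
That's a conflict, so the schedule is not conflict-free.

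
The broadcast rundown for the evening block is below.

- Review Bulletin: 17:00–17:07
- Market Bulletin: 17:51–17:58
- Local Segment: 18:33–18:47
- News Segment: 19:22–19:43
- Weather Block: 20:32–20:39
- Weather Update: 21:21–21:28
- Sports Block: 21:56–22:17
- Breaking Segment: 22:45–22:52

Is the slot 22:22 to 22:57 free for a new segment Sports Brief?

No — it overlaps Breaking Segment

Review Bulletin: ends 17:07 at or before Sports Brief starts 22:22 → clear.
Market Bulletin: ends 17:58 at or before Sports Brief starts 22:22 → clear.
Local Segment: ends 18:47 at or before Sports Brief starts 22:22 → clear.
News Segment: ends 19:43 at or before Sports Brief starts 22:22 → clear.
Weather Block: ends 20:39 at or before Sports Brief starts 22:22 → clear.
Weather Update: ends 21:28 at or before Sports Brief starts 22:22 → clear.
Sports Block: ends 22:17 at or before Sports Brief starts 22:22 → clear.
Breaking Segment: starts 22:45 before Sports Brief ends 22:57, and ends 22:52 after Sports Brief starts 22:22 → overlap.
Sports Brief overlaps Breaking Segment.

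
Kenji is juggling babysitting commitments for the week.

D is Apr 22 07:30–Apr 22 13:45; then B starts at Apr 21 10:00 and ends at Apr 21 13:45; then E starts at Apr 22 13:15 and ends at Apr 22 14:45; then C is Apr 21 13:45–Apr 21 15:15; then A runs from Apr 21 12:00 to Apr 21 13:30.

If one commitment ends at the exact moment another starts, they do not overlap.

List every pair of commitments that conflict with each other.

Check each pair: they overlap iff neither finishes before the other starts.
Sorted by start: B, A, C, D, E.
A starts before B ends → B and A overlap.
C starts exactly when B ends (back-to-back, no overlap) — done with B.
C starts after A ends — done with A.
D starts after C ends — done with C.
E starts before D ends → D and E overlap.

A & B, D & E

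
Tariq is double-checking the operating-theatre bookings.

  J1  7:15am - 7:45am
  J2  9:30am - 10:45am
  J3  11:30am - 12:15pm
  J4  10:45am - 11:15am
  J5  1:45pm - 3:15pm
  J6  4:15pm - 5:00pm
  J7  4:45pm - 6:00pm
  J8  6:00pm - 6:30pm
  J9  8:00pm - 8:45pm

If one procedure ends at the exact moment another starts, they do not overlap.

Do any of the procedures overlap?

Yes

Sorted by start: J1, J2, J4, J3, J5, J6, J7, J8, J9.
J2 starts after J1 ends — done with J1.
J4 starts exactly when J2 ends (back-to-back, no overlap) — done with J2.
J3 starts after J4 ends — done with J4.
J5 starts after J3 ends — done with J3.
J6 starts after J5 ends — done with J5.
J7 starts before J6 ends → J6 and J7 overlap.
That's a conflict, so the schedule is not conflict-free.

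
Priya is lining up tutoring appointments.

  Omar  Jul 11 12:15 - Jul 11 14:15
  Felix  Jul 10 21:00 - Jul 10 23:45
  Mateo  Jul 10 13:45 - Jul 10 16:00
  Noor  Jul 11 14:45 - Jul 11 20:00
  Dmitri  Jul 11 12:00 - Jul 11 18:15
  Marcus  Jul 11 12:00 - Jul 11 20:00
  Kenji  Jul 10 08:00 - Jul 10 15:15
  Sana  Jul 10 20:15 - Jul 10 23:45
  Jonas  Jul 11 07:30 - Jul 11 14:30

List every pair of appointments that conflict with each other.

Dmitri & Jonas, Dmitri & Marcus, Dmitri & Noor, Dmitri & Omar, Felix & Sana, Jonas & Marcus, Jonas & Omar, Kenji & Mateo, Marcus & Noor, Marcus & Omar

Check each pair: they overlap iff neither finishes before the other starts.
Sorted by start: Kenji, Mateo, Sana, Felix, Jonas, Dmitri, Marcus, Omar, Noor.
Mateo starts before Kenji ends → Kenji and Mateo overlap.
Sana starts after Kenji ends, so Kenji has no further overlaps.
Sana starts after Mateo ends, so Mateo has no further overlaps.
Felix starts before Sana ends → Sana and Felix overlap.
Jonas starts after Sana ends, so Sana has no further overlaps.
Jonas starts after Felix ends, so Felix has no further overlaps.
Dmitri starts before Jonas ends → Jonas and Dmitri overlap.
Marcus starts before Jonas ends → Jonas and Marcus overlap.
Omar starts before Jonas ends → Jonas and Omar overlap.
Noor starts after Jonas ends.
Marcus starts before Dmitri ends → Dmitri and Marcus overlap.
Omar starts before Dmitri ends → Dmitri and Omar overlap.
Noor starts before Dmitri ends → Dmitri and Noor overlap.
Omar starts before Marcus ends → Marcus and Omar overlap.
Noor starts before Marcus ends → Marcus and Noor overlap.
Noor starts after Omar ends.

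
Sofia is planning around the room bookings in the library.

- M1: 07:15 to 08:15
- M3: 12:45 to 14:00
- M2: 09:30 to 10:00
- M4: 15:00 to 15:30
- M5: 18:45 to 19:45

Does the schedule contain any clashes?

No

Sorted by start: M1, M2, M3, M4, M5.
M2 starts after M1 ends — done with M1.
M3 starts after M2 ends — done with M2.
M4 starts after M3 ends — done with M3.
M5 starts after M4 ends.
Every pair is clear; the schedule has no overlaps.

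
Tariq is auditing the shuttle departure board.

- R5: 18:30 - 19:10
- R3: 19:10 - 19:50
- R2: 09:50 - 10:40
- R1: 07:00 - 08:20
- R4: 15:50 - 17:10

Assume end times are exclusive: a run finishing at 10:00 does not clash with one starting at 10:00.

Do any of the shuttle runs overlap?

No

Sorted by start: R1, R2, R4, R5, R3.
R2 starts after R1 ends; R1 is clear from here.
R4 starts after R2 ends; R2 is clear from here.
R5 starts after R4 ends; R4 is clear from here.
R3 starts exactly when R5 ends (back-to-back, no overlap).
Every pair is clear; the schedule has no overlaps.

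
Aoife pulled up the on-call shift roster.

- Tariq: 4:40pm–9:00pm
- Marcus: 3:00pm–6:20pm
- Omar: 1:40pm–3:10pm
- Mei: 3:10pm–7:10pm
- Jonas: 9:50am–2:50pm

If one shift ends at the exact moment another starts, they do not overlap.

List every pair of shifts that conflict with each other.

Jonas & Omar, Marcus & Mei, Marcus & Omar, Marcus & Tariq, Mei & Tariq

Two intervals overlap when each starts before the other ends.
Sorted by start: Jonas, Omar, Marcus, Mei, Tariq.
Omar starts before Jonas ends → Jonas and Omar overlap.
Marcus starts after Jonas ends, so nothing later overlaps Jonas either.
Marcus starts before Omar ends → Omar and Marcus overlap.
Mei starts exactly when Omar ends (back-to-back, no overlap), so nothing later overlaps Omar either.
Mei starts before Marcus ends → Marcus and Mei overlap.
Tariq starts before Marcus ends → Marcus and Tariq overlap.
Tariq starts before Mei ends → Mei and Tariq overlap.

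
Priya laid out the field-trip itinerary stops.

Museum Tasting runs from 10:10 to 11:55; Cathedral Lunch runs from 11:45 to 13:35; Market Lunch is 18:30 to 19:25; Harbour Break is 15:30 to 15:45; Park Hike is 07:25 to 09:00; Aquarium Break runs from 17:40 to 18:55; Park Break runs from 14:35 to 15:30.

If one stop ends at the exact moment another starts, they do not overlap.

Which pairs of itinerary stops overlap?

Sorted by start: Park Hike, Museum Tasting, Cathedral Lunch, Park Break, Harbour Break, Aquarium Break, Market Lunch.
Museum Tasting starts after Park Hike ends, so Park Hike has no further overlaps.
Cathedral Lunch starts before Museum Tasting ends → Museum Tasting and Cathedral Lunch overlap.
Park Break starts after Museum Tasting ends, so Museum Tasting has no further overlaps.
Park Break starts after Cathedral Lunch ends, so Cathedral Lunch has no further overlaps.
Harbour Break starts exactly when Park Break ends (back-to-back, no overlap), so Park Break has no further overlaps.
Aquarium Break starts after Harbour Break ends, so Harbour Break has no further overlaps.
Market Lunch starts before Aquarium Break ends → Aquarium Break and Market Lunch overlap.

Aquarium Break & Market Lunch, Cathedral Lunch & Museum Tasting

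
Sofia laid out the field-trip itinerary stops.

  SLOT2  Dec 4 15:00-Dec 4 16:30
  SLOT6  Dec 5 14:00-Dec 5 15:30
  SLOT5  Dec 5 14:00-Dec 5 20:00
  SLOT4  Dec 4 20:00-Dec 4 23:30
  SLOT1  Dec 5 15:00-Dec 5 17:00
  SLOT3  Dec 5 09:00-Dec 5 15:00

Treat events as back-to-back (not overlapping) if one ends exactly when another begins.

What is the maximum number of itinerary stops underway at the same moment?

Walk through starts and ends in time order (an end at T is processed before a start at T):
Dec 4 15:00 start SLOT2 → 1
Dec 4 16:30 end SLOT2 → 0
Dec 4 20:00 start SLOT4 → 1
Dec 4 23:30 end SLOT4 → 0
Dec 5 09:00 start SLOT3 → 1
Dec 5 14:00 start SLOT5 → 2
Dec 5 14:00 start SLOT6 → 3
Dec 5 15:00 end SLOT3 → 2
Dec 5 15:00 start SLOT1 → 3
Dec 5 15:30 end SLOT6 → 2
Dec 5 17:00 end SLOT1 → 1
Dec 5 20:00 end SLOT5 → 0
Peak is 3, at Dec 5 14:00 (SLOT3, SLOT5, SLOT6).

3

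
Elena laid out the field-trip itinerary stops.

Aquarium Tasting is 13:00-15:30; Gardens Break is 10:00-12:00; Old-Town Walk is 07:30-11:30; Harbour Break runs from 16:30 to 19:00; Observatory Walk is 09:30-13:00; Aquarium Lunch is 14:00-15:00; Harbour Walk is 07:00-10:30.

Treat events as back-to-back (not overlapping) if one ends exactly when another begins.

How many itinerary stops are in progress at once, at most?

4

Sort all start/end points and keep a running count:
07:00 start Harbour Walk → 1
07:30 start Old-Town Walk → 2
09:30 start Observatory Walk → 3
10:00 start Gardens Break → 4
10:30 end Harbour Walk → 3
11:30 end Old-Town Walk → 2
12:00 end Gardens Break → 1
13:00 end Observatory Walk → 0
13:00 start Aquarium Tasting → 1
14:00 start Aquarium Lunch → 2
15:00 end Aquarium Lunch → 1
15:30 end Aquarium Tasting → 0
16:30 start Harbour Break → 1
19:00 end Harbour Break → 0
Peak is 4, at 10:00 (Gardens Break, Harbour Walk, Observatory Walk, Old-Town Walk).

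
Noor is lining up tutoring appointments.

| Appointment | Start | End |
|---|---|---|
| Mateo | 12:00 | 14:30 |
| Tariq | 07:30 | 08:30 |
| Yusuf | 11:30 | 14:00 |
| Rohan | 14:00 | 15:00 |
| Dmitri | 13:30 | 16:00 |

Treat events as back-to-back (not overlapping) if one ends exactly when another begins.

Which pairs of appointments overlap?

Dmitri & Mateo, Dmitri & Rohan, Dmitri & Yusuf, Mateo & Rohan, Mateo & Yusuf

Check each pair: they overlap iff neither finishes before the other starts.
Sorted by start: Tariq, Yusuf, Mateo, Dmitri, Rohan.
Yusuf starts after Tariq ends — done with Tariq.
Mateo starts before Yusuf ends → Yusuf and Mateo overlap.
Dmitri starts before Yusuf ends → Yusuf and Dmitri overlap.
Rohan starts exactly when Yusuf ends (back-to-back, no overlap).
Dmitri starts before Mateo ends → Mateo and Dmitri overlap.
Rohan starts before Mateo ends → Mateo and Rohan overlap.
Rohan starts before Dmitri ends → Dmitri and Rohan overlap.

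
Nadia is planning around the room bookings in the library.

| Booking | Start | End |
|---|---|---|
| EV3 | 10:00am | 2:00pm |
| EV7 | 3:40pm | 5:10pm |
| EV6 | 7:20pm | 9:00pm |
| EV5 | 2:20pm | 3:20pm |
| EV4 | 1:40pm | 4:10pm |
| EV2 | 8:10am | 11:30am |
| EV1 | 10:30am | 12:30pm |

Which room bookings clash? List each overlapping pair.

Sorted by start: EV2, EV3, EV1, EV4, EV5, EV7, EV6.
EV3 starts before EV2 ends → EV2 and EV3 overlap.
EV1 starts before EV2 ends → EV2 and EV1 overlap.
EV4 starts after EV2 ends, so EV2 has no further overlaps.
EV1 starts before EV3 ends → EV3 and EV1 overlap.
EV4 starts before EV3 ends → EV3 and EV4 overlap.
EV5 starts after EV3 ends, so EV3 has no further overlaps.
EV4 starts after EV1 ends, so EV1 has no further overlaps.
EV5 starts before EV4 ends → EV4 and EV5 overlap.
EV7 starts before EV4 ends → EV4 and EV7 overlap.
EV6 starts after EV4 ends.
EV7 starts after EV5 ends, so EV5 has no further overlaps.
EV6 starts after EV7 ends.

EV1 & EV2, EV1 & EV3, EV2 & EV3, EV3 & EV4, EV4 & EV5, EV4 & EV7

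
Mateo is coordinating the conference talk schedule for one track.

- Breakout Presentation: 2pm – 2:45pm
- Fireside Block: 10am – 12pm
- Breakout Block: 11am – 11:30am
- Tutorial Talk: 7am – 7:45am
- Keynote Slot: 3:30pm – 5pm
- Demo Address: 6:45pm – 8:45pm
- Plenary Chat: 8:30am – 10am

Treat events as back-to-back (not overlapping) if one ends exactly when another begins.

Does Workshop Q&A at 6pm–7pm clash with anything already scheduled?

Tutorial Talk: ends 7:45am at or before Workshop Q&A starts 6pm → clear.
Plenary Chat: ends 10am at or before Workshop Q&A starts 6pm → clear.
Fireside Block: ends 12pm at or before Workshop Q&A starts 6pm → clear.
Breakout Block: ends 11:30am at or before Workshop Q&A starts 6pm → clear.
Breakout Presentation: ends 2:45pm at or before Workshop Q&A starts 6pm → clear.
Keynote Slot: ends 5pm at or before Workshop Q&A starts 6pm → clear.
Demo Address: starts 6:45pm before Workshop Q&A ends 7pm, and ends 8:45pm after Workshop Q&A starts 6pm → overlap.
Workshop Q&A overlaps Demo Address.

Yes — it overlaps Demo Address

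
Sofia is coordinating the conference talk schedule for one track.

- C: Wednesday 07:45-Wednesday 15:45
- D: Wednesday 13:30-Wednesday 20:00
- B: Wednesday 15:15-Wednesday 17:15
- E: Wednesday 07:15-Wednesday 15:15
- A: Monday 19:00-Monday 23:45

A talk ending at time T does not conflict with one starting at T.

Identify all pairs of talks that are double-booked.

Sorted by start: A, E, C, D, B.
E starts after A ends — done with A.
C starts before E ends → E and C overlap.
D starts before E ends → E and D overlap.
B starts exactly when E ends (back-to-back, no overlap).
D starts before C ends → C and D overlap.
B starts before C ends → C and B overlap.
B starts before D ends → D and B overlap.

B & C, B & D, C & D, C & E, D & E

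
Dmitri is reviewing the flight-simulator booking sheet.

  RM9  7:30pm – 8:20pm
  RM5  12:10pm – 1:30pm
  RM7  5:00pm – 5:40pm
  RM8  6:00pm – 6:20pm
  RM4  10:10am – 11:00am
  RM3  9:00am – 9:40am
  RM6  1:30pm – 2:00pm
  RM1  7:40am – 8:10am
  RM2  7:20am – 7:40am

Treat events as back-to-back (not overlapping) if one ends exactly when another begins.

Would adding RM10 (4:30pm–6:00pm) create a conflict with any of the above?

Yes — it overlaps RM7

RM2: ends 7:40am at or before RM10 starts 4:30pm → clear.
RM1: ends 8:10am at or before RM10 starts 4:30pm → clear.
RM3: ends 9:40am at or before RM10 starts 4:30pm → clear.
RM4: ends 11:00am at or before RM10 starts 4:30pm → clear.
RM5: ends 1:30pm at or before RM10 starts 4:30pm → clear.
RM6: ends 2:00pm at or before RM10 starts 4:30pm → clear.
RM7: starts 5:00pm before RM10 ends 6:00pm, and ends 5:40pm after RM10 starts 4:30pm → overlap.
RM8: starts 6:00pm at or after RM10 ends 6:00pm → clear.
RM9: starts 7:30pm at or after RM10 ends 6:00pm → clear.
RM10 overlaps RM7.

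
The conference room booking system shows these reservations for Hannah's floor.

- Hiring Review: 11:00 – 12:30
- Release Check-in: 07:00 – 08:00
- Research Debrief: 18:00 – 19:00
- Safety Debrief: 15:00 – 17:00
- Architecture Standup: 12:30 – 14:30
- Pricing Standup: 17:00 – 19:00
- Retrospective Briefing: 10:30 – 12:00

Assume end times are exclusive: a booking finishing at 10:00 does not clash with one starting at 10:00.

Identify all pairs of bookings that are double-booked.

Sorted by start: Release Check-in, Retrospective Briefing, Hiring Review, Architecture Standup, Safety Debrief, Pricing Standup, Research Debrief.
Retrospective Briefing starts after Release Check-in ends, so nothing later overlaps Release Check-in either.
Hiring Review starts before Retrospective Briefing ends → Retrospective Briefing and Hiring Review overlap.
Architecture Standup starts after Retrospective Briefing ends, so nothing later overlaps Retrospective Briefing either.
Architecture Standup starts exactly when Hiring Review ends (back-to-back, no overlap), so nothing later overlaps Hiring Review either.
Safety Debrief starts after Architecture Standup ends, so nothing later overlaps Architecture Standup either.
Pricing Standup starts exactly when Safety Debrief ends (back-to-back, no overlap), so nothing later overlaps Safety Debrief either.
Research Debrief starts before Pricing Standup ends → Pricing Standup and Research Debrief overlap.

Hiring Review & Retrospective Briefing, Pricing Standup & Research Debrief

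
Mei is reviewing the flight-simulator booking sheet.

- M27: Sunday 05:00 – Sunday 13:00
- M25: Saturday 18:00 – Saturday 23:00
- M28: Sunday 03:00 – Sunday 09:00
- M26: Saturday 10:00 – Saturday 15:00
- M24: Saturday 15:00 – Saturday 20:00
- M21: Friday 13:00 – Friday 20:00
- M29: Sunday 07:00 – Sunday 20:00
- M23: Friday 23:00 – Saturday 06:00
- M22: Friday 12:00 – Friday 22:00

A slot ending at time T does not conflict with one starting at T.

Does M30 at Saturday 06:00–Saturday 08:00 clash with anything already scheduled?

M22: ends Friday 22:00 at or before M30 starts Saturday 06:00 → clear.
M21: ends Friday 20:00 at or before M30 starts Saturday 06:00 → clear.
M23: ends Saturday 06:00 at or before M30 starts Saturday 06:00 → clear.
M26: starts Saturday 10:00 at or after M30 ends Saturday 08:00 → clear.
M24: starts Saturday 15:00 at or after M30 ends Saturday 08:00 → clear.
M25: starts Saturday 18:00 at or after M30 ends Saturday 08:00 → clear.
M28: starts Sunday 03:00 at or after M30 ends Saturday 08:00 → clear.
M27: starts Sunday 05:00 at or after M30 ends Saturday 08:00 → clear.
M29: starts Sunday 07:00 at or after M30 ends Saturday 08:00 → clear.

No — it doesn't clash with anything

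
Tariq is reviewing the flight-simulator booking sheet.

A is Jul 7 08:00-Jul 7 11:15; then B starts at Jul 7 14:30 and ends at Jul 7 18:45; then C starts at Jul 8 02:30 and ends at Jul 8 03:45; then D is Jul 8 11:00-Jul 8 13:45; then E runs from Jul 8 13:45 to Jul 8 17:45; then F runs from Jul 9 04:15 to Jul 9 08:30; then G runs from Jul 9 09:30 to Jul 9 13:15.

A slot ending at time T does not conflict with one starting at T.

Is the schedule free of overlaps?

Sorted by start: A, B, C, D, E, F, G.
B starts after A ends; A is clear from here.
C starts after B ends; B is clear from here.
D starts after C ends; C is clear from here.
E starts exactly when D ends (back-to-back, no overlap); D is clear from here.
F starts after E ends; E is clear from here.
G starts after F ends.
Every pair is clear; the schedule has no overlaps.

Yes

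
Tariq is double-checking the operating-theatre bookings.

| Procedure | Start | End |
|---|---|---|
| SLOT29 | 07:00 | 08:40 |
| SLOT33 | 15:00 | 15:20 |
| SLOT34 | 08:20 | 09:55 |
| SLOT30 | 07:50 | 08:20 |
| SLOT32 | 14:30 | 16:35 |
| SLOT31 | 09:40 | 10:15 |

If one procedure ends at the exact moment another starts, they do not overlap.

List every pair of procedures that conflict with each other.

SLOT29 & SLOT30, SLOT29 & SLOT34, SLOT31 & SLOT34, SLOT32 & SLOT33

Check each pair: they overlap iff neither finishes before the other starts.
Sorted by start: SLOT29, SLOT30, SLOT34, SLOT31, SLOT32, SLOT33.
SLOT30 starts before SLOT29 ends → SLOT29 and SLOT30 overlap.
SLOT34 starts before SLOT29 ends → SLOT29 and SLOT34 overlap.
SLOT31 starts after SLOT29 ends; SLOT29 is clear from here.
SLOT34 starts exactly when SLOT30 ends (back-to-back, no overlap); SLOT30 is clear from here.
SLOT31 starts before SLOT34 ends → SLOT34 and SLOT31 overlap.
SLOT32 starts after SLOT34 ends; SLOT34 is clear from here.
SLOT32 starts after SLOT31 ends; SLOT31 is clear from here.
SLOT33 starts before SLOT32 ends → SLOT32 and SLOT33 overlap.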